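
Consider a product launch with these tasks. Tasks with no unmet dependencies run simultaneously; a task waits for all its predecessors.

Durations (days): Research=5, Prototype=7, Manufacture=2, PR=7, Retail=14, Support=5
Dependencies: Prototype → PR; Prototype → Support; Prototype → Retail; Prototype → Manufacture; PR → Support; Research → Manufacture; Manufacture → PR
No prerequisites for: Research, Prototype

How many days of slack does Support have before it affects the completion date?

0

The longest chain is Prototype→Manufacture→PR→Support = 7+2+7+5 = 21; overall finish 21 days.
Support finishes as early as 21 and must finish by 21.
So Support can slip 21 − 21 = 0 days.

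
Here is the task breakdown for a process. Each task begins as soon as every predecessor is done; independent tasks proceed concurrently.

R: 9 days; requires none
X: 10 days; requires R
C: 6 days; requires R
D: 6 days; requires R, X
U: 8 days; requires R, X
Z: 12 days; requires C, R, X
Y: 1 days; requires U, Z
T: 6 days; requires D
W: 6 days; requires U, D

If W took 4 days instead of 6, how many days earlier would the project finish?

1

Critical path before the change: R→X→U→W = 9+10+8+6 = 33 giving 33 days.
W is on the critical path; changing it to 4 makes that path 31 days.
New critical path: R→X→Z→Y = 9+10+12+1 = 32 ⇒ 32 days.
Change in finish: 32 − 33 = -1 days.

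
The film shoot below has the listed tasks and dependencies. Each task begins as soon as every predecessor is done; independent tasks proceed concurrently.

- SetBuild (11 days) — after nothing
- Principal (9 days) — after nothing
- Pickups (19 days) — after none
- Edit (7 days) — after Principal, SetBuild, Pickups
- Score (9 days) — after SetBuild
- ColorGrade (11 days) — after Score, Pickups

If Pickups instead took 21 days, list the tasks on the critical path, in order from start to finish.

Pickups, ColorGrade

Critical path before the change: SetBuild→Score→ColorGrade = 11+9+11 = 31 giving 31 days.
Pickups is off the critical path — its longest chain is 30 days, giving 1 of slack.
The binding chain switches to Pickups→ColorGrade = 21+11 = 32; finish 32 days.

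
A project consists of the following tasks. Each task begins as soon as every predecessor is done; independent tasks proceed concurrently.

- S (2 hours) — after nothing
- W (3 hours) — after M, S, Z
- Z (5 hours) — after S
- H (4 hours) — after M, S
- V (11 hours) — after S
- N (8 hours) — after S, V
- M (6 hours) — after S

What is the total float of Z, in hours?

11

Critical path: S→V→N = 2+11+8 = 21, so the finish is 21 hours.
Longest path through Z: 10 hours (earliest finish 7, latest finish 18).
Slack of Z = 13 − 2 = 11 hours.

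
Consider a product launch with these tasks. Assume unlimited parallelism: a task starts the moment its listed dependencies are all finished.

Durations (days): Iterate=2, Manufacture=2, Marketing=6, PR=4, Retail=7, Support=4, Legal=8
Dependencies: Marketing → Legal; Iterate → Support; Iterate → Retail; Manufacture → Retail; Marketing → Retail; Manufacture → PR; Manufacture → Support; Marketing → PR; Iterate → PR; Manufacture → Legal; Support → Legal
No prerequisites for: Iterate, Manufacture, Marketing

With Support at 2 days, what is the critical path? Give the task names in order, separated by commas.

Critical path before the change: Iterate→Support→Legal = 2+4+8 = 14 giving 14 days.
Support is on the critical path; changing it to 2 makes that path 12 days.
Now Marketing→Legal = 6+8 = 14 is longest, so the finish becomes 14 days.

Marketing, Legal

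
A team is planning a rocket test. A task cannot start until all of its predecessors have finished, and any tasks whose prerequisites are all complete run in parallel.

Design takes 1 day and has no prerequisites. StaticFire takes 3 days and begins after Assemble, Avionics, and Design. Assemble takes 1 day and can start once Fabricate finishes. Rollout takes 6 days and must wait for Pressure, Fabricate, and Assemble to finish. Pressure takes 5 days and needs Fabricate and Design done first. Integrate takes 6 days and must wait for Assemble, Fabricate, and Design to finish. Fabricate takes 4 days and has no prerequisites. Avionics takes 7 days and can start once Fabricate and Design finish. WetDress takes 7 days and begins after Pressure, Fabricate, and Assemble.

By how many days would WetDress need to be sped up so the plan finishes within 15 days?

Current finish: 16 days; target: 15.
WetDress is on every critical path, so each day cut from WetDress cuts the finish by one (this holds down to a finish of 15).
Need 16 − 15 = 1 day off WetDress → WetDress becomes 6 days, finish becomes 15.

1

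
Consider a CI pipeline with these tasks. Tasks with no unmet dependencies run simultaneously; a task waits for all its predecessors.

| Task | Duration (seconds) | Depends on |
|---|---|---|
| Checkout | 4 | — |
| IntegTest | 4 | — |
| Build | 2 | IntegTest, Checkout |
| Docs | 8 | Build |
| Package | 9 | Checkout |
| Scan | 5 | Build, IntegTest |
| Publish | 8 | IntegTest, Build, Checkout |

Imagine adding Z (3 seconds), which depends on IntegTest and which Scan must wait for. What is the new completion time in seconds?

Originally the job takes 14 seconds.
With Z inserted, Scan now waits for max(Build, IntegTest, Z).
New critical path: Checkout→Build→Docs = 4+2+8 = 14 ⇒ 14 seconds.

14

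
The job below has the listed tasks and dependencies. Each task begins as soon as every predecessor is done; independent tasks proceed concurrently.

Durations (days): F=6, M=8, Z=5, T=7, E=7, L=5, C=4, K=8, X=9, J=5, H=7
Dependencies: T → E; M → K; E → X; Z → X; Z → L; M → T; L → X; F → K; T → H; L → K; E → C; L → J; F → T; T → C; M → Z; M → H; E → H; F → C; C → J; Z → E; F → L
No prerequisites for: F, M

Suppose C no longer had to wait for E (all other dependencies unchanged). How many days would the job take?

31

Original critical path: M→T→E→C→J = 8+7+7+4+5 = 31 ⇒ 31 days.
Without E→C, C's earliest start moves from 22 to 15.
The longest chain is now M→T→E→X = 8+7+7+9 = 31, so the job takes 31 days.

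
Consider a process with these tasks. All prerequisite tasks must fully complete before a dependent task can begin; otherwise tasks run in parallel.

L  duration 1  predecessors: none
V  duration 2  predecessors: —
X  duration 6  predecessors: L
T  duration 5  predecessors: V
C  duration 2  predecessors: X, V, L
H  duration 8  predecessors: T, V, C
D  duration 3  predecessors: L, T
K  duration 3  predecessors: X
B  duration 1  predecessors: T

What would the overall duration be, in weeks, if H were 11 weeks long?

20

Critical path before the change: L→X→C→H = 1+6+2+8 = 17 giving 17 weeks.
Since H is critical, the +3 change carries straight to that chain (now 20 weeks).
That remains the longest chain; total 20 weeks.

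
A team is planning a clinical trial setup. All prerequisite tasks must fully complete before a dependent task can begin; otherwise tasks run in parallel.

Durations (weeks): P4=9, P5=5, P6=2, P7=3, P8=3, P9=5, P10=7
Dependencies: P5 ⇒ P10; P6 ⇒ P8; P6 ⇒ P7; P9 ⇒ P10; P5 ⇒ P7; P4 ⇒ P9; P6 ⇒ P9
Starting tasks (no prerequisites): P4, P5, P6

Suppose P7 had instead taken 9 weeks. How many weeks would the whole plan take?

Critical path before the change: P4→P9→P10 = 9+5+7 = 21 giving 21 weeks.
The longest path through P7 is only 8 weeks, so P7 has float 13.
No other chain overtakes it, so the finish is 21 weeks.

21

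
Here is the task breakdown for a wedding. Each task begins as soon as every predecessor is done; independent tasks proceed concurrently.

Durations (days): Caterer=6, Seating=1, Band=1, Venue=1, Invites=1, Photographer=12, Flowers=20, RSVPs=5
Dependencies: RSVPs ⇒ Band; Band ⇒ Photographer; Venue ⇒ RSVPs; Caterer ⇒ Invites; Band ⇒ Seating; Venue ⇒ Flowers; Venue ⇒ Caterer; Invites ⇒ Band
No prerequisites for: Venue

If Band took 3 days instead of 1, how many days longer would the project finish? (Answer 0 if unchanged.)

2

Baseline: Venue→Caterer→Invites→Band→Photographer = 1+6+1+1+12 = 21 → 21 days.
Since Band is critical, the +2 change carries straight to that chain (now 23 days).
No other chain overtakes it, so the finish is 23 days.
Change in finish: 23 − 21 = +2 days.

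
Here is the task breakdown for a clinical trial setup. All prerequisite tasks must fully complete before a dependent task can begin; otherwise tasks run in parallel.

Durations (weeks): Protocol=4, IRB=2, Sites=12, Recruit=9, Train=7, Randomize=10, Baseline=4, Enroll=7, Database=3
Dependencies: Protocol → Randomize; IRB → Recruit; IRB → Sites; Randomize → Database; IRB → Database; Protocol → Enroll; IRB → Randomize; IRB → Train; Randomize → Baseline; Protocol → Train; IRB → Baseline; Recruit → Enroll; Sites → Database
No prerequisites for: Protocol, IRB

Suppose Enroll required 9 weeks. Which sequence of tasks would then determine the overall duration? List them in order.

Baseline: IRB→Recruit→Enroll = 2+9+7 = 18 → 18 weeks.
Since Enroll is critical, the +2 change carries straight to that chain (now 20 weeks).
That remains the longest chain; total 20 weeks.

IRB, Recruit, Enroll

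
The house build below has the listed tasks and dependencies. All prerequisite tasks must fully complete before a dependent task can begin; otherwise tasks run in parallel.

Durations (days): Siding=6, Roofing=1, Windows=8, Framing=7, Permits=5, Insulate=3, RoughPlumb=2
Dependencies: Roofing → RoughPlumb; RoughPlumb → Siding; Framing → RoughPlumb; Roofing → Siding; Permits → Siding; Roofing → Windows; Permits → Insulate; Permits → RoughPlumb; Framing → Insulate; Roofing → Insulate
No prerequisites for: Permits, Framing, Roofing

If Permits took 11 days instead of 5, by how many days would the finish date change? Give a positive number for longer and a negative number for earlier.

4

Critical path before the change: Framing→RoughPlumb→Siding = 7+2+6 = 15 giving 15 days.
Permits has 2 days of float (longest path through it is 13).
New critical path: Permits→RoughPlumb→Siding = 11+2+6 = 19 ⇒ 19 days.
Change in finish: 19 − 15 = +4 days.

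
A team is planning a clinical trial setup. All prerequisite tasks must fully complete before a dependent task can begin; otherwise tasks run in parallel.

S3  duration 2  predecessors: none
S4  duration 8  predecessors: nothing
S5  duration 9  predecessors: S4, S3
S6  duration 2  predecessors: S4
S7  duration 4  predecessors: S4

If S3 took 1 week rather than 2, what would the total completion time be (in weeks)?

17

The binding path is S4→S5 = 8+9 = 17; finish at 17 weeks.
S3 has 6 weeks of float (longest path through it is 11).
That remains the longest chain; total 17 weeks.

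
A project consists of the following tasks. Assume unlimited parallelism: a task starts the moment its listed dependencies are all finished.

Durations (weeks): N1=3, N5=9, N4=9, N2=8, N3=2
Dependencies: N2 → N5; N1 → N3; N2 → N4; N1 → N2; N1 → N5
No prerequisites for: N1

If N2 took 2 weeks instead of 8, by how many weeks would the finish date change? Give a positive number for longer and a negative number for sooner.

Baseline: N1→N2→N4 = 3+8+9 = 20 → 20 weeks.
N2 lies on that path, so at 2 weeks the path becomes 14 weeks.
The critical path is still N1→N2→N4; finish is now 14 weeks.
Change in finish: 14 − 20 = -6 weeks.

-6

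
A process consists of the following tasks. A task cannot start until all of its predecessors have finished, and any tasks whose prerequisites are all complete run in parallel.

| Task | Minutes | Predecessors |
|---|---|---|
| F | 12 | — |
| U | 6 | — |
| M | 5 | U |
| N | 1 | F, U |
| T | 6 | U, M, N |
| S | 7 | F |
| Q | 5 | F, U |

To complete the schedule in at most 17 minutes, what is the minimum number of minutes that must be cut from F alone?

Current finish: 19 minutes; target: 17.
F is on every critical path, so each minute cut from F cuts the finish by one (this holds down to a finish of 17).
Need 19 − 17 = 2 minutes off F → F becomes 10 minutes, finish becomes 17.

2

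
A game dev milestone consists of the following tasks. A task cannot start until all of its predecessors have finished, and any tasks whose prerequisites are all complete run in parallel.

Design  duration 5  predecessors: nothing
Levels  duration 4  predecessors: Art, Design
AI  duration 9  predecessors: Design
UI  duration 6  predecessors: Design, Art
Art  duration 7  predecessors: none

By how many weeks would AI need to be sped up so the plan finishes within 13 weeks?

1

Current finish: 14 weeks; target: 13.
AI is on every critical path, so each week cut from AI cuts the finish by one (this holds down to a finish of 13).
Need 14 − 13 = 1 week off AI → AI becomes 8 weeks, finish becomes 13.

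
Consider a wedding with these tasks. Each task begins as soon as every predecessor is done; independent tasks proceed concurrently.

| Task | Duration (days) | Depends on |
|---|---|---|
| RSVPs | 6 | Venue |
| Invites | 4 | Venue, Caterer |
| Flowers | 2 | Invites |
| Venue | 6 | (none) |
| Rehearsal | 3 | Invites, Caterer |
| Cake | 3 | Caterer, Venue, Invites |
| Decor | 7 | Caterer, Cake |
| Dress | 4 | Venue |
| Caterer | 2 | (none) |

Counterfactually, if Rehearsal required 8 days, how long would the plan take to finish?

20

Critical path before the change: Venue→Invites→Cake→Decor = 6+4+3+7 = 20 giving 20 days.
Rehearsal has 7 days of float (longest path through it is 13).
No other chain overtakes it, so the finish is 20 days.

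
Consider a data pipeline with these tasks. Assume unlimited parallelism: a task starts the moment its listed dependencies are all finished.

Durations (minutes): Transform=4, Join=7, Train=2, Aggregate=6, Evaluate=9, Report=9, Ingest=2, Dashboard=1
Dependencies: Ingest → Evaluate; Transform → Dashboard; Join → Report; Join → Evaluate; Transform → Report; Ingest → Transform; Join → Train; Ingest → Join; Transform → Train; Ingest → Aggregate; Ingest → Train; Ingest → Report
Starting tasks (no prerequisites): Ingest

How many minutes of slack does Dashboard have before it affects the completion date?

Ingest→Join→Evaluate = 2+7+9 = 18 sets the makespan at 18 minutes.
Dashboard finishes as early as 7 and must finish by 18.
So Dashboard can slip 18 − 7 = 11 minutes.

11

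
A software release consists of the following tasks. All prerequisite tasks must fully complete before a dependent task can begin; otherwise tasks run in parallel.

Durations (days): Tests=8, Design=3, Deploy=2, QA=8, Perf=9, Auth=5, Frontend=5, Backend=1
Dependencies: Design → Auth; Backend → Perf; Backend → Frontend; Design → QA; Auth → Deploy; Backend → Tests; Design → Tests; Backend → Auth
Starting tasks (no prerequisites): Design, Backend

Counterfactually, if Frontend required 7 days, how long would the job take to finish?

Actual critical path: Design→Tests = 3+8 = 11 ⇒ 11 days.
Frontend is off the critical path — its longest chain is 6 days, giving 5 of slack.
The critical path is still Design→Tests; finish is now 11 days.

11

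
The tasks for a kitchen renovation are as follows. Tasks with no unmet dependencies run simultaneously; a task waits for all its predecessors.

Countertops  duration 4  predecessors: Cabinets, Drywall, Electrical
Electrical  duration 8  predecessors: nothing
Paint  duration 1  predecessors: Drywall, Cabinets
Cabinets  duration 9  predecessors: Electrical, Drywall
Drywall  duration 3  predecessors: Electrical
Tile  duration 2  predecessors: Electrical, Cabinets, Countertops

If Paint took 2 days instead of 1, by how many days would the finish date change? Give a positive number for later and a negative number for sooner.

0

Baseline: Electrical→Drywall→Cabinets→Countertops→Tile = 8+3+9+4+2 = 26 → 26 days.
Paint is off the critical path — its longest chain is 21 days, giving 5 of slack.
No other chain overtakes it, so the finish is 26 days.
Change in finish: 26 − 26 = +0 days.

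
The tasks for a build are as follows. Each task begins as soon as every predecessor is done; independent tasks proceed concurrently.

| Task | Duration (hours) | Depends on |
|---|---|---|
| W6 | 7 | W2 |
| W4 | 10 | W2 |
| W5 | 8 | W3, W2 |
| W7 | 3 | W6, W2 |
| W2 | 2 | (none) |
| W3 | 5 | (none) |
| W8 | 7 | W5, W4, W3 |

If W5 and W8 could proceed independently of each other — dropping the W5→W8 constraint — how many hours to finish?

19

Original critical path: W3→W5→W8 = 5+8+7 = 20 ⇒ 20 hours.
Without W5→W8, W8's earliest start moves from 13 to 12.
After: W2→W4→W8 = 2+10+7 = 19 → 19 hours.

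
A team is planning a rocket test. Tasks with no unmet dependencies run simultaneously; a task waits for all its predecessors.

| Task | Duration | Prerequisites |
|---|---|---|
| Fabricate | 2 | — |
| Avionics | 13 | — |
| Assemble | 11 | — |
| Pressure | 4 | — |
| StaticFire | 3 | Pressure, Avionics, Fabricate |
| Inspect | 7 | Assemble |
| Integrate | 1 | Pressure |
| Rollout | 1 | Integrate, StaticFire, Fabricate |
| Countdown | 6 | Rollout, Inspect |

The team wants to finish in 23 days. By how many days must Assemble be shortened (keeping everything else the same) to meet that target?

1

Current finish: 24 days; target: 23.
Assemble is on every critical path, so each day cut from Assemble cuts the finish by one (this holds down to a finish of 23).
Need 24 − 23 = 1 day off Assemble → Assemble becomes 10 days, finish becomes 23.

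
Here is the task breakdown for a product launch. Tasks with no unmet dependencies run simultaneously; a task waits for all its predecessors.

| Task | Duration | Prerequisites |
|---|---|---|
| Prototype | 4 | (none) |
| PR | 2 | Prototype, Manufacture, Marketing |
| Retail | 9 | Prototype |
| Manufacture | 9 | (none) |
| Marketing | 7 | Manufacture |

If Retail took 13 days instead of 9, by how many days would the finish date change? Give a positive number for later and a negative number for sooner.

0

As given, the longest chain is Manufacture→Marketing→PR = 9+7+2 = 18, so the finish is 18 days.
The longest path through Retail is only 13 days, so Retail has float 5.
That remains the longest chain; total 18 days.
Change in finish: 18 − 18 = +0 days.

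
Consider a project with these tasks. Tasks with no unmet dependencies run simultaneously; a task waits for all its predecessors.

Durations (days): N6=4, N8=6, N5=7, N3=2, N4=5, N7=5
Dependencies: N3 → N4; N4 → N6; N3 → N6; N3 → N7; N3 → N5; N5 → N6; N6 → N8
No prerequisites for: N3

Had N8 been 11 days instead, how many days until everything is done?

24

The binding path is N3→N5→N6→N8 = 2+7+4+6 = 19; finish at 19 days.
N8 is on the critical path; changing it to 11 makes that path 24 days.
The critical path is still N3→N5→N6→N8; finish is now 24 days.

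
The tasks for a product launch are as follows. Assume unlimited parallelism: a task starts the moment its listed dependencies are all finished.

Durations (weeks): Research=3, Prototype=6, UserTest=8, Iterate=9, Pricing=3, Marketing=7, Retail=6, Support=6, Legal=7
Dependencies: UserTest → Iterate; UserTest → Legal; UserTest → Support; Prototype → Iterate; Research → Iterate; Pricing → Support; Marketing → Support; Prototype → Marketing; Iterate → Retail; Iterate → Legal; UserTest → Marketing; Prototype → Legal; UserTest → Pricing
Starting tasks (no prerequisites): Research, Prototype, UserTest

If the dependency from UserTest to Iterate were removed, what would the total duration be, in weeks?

Before: longest chain UserTest→Iterate→Legal = 8+9+7 = 24, finish 24.
Without UserTest→Iterate, Iterate's earliest start moves from 8 to 6.
New critical path: Prototype→Iterate→Legal = 6+9+7 = 22 ⇒ 22 weeks.

22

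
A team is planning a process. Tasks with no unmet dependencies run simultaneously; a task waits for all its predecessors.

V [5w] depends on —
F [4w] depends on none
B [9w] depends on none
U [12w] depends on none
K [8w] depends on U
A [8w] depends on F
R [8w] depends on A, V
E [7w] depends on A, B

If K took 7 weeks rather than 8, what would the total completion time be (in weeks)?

20

As given, the longest chain is U→K = 12+8 = 20, so the finish is 20 weeks.
K lies on that path, so at 7 weeks the path becomes 19 weeks.
New critical path: F→A→R = 4+8+8 = 20 ⇒ 20 weeks.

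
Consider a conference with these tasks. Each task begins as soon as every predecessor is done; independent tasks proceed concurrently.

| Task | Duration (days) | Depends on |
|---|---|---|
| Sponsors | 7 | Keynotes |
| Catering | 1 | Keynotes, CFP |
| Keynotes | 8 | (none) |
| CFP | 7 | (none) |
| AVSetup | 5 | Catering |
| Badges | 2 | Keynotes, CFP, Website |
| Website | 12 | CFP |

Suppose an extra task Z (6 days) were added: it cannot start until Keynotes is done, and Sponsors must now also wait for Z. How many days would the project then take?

Originally the project takes 21 days.
With Z inserted, Sponsors now waits for max(Keynotes, Z).
New critical path: CFP→Website→Badges = 7+12+2 = 21 ⇒ 21 days.

21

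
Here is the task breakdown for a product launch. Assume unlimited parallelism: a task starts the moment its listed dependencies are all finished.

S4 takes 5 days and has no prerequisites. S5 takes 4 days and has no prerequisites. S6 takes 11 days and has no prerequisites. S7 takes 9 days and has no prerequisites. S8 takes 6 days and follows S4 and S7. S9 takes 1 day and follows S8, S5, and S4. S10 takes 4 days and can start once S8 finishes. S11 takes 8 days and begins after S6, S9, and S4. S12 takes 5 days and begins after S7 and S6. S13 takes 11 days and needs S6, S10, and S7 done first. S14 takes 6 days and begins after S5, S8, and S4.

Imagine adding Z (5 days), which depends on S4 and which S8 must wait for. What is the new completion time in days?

Originally the schedule takes 30 days.
With Z inserted, S8 now waits for max(S4, S7, Z).
New critical path: S4→Z→S8→S10→S13 = 5+5+6+4+11 = 31 ⇒ 31 days.

31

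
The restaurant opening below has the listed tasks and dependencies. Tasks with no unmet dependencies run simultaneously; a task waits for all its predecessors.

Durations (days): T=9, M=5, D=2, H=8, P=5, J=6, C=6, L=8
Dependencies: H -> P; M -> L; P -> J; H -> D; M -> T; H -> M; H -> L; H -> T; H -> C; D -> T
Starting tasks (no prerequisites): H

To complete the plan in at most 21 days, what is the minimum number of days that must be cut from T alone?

1

Current finish: 22 days; target: 21.
T is on every critical path, so each day cut from T cuts the finish by one (this holds down to a finish of 21).
Need 22 − 21 = 1 day off T → T becomes 8 days, finish becomes 21.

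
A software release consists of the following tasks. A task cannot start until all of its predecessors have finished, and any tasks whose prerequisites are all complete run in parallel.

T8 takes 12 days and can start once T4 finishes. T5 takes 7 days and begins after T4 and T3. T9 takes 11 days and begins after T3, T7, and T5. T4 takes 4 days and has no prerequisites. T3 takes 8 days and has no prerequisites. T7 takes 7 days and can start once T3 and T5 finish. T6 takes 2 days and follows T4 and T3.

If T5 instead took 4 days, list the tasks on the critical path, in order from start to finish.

T3, T5, T7, T9

Critical path before the change: T3→T5→T7→T9 = 8+7+7+11 = 33 giving 33 days.
T5 lies on that path, so at 4 days the path becomes 30 days.
That remains the longest chain; total 30 days.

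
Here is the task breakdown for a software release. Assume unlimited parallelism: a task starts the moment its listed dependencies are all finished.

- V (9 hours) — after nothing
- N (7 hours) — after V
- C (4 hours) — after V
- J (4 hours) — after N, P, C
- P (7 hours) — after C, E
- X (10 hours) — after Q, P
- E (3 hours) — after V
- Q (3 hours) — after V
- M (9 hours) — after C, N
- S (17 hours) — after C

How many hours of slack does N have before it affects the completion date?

5

The longest chain is V→C→P→X = 9+4+7+10 = 30; overall finish 30 hours.
N finishes as early as 16 and must finish by 21.
Float = 30 − 25 = 5.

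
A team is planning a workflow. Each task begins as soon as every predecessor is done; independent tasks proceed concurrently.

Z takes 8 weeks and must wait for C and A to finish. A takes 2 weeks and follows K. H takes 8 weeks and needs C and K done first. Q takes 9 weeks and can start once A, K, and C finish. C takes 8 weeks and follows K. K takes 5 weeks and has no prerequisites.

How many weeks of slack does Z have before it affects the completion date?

K→C→Q = 5+8+9 = 22 sets the makespan at 22 weeks.
The longest chain containing Z totals 21 weeks.
Float = 22 − 21 = 1.

1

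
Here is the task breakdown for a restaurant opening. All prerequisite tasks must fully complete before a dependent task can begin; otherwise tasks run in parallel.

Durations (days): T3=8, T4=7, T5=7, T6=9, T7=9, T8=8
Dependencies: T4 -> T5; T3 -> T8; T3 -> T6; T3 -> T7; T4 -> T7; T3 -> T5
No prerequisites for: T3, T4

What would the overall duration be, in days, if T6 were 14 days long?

22

As given, the longest chain is T3→T6 = 8+9 = 17, so the finish is 17 days.
T6 lies on that path, so at 14 days the path becomes 22 days.
The critical path is still T3→T6; finish is now 22 days.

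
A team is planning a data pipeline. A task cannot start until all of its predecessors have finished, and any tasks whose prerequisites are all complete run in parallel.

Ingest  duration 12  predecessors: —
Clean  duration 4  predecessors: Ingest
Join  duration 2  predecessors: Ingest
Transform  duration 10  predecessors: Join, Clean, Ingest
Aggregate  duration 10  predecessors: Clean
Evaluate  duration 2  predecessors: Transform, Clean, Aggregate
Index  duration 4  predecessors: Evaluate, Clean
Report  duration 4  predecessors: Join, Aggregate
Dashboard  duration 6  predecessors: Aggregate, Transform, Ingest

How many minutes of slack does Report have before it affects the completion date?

The longest chain is Ingest→Clean→Transform→Evaluate→Index = 12+4+10+2+4 = 32; overall finish 32 minutes.
Longest path through Report: 30 minutes (earliest finish 30, latest finish 32).
Slack of Report = 28 − 26 = 2 minutes.

2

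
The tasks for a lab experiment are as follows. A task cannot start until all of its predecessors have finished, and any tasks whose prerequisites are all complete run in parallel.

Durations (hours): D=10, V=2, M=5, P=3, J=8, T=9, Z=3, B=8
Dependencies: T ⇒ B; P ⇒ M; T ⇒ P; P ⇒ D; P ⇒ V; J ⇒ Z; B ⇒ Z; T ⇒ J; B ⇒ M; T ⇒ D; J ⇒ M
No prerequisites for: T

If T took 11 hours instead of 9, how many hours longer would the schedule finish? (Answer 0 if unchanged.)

Critical path before the change: T→J→M = 9+8+5 = 22 giving 22 hours.
T is on the critical path; changing it to 11 makes that path 24 hours.
The critical path is still T→J→M; finish is now 24 hours.
Change in finish: 24 − 22 = +2 hours.

2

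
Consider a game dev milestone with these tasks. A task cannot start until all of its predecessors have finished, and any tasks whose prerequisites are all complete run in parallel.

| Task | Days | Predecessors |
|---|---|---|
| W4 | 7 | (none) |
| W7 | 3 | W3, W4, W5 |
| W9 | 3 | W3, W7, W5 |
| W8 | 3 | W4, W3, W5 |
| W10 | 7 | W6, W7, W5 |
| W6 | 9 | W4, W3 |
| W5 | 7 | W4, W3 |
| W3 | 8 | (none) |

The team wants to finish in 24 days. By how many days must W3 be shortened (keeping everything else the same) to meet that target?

1

Current finish: 25 days; target: 24.
W3 is on every critical path, so each day cut from W3 cuts the finish by one (this holds down to a finish of 24).
Need 25 − 24 = 1 day off W3 → W3 becomes 7 days, finish becomes 24.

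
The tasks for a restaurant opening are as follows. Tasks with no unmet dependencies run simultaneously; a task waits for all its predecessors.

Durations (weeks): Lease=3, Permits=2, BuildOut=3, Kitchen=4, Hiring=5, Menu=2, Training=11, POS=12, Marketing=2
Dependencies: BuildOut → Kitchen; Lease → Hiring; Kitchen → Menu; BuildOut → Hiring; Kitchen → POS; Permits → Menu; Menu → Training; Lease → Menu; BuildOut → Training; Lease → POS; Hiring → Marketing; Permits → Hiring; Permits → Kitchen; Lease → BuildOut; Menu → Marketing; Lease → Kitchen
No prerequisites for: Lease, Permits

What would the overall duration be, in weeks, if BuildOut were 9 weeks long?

As given, the longest chain is Lease→BuildOut→Kitchen→Menu→Training = 3+3+4+2+11 = 23, so the finish is 23 weeks.
BuildOut is on the critical path; changing it to 9 makes that path 29 weeks.
No other chain overtakes it, so the finish is 29 weeks.

29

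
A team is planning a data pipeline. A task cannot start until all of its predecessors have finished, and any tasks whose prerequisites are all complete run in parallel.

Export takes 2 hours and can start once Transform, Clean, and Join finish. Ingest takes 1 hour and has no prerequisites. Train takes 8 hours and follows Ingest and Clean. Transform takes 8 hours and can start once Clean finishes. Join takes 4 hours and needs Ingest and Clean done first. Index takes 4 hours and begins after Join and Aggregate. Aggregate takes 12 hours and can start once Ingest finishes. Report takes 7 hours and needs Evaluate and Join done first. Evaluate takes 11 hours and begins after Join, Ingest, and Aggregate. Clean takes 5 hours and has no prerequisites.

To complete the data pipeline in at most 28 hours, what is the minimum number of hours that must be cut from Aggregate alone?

3

Current finish: 31 hours; target: 28.
Aggregate is on every critical path, so each hour cut from Aggregate cuts the finish by one (this holds down to a finish of 27).
Need 31 − 28 = 3 hours off Aggregate → Aggregate becomes 9 hours, finish becomes 28.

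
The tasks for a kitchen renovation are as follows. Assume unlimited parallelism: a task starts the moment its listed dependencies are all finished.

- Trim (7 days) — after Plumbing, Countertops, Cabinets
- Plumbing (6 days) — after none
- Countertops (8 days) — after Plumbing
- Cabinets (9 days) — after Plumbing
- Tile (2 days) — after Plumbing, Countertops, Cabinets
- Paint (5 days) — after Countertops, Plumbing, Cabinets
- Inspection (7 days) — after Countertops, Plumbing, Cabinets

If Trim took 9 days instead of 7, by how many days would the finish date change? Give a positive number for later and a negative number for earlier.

As given, the longest chain is Plumbing→Cabinets→Trim = 6+9+7 = 22, so the finish is 22 days.
Trim lies on that path, so at 9 days the path becomes 24 days.
No other chain overtakes it, so the finish is 24 days.
Change in finish: 24 − 22 = +2 days.

2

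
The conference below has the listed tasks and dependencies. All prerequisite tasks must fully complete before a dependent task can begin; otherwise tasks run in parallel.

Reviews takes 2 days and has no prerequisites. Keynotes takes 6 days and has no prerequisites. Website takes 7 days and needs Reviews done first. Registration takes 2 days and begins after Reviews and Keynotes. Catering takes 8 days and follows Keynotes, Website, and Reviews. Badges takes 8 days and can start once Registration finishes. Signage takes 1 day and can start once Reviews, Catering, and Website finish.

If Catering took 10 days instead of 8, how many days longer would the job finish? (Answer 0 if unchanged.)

As given, the longest chain is Reviews→Website→Catering→Signage = 2+7+8+1 = 18, so the finish is 18 days.
Since Catering is critical, the +2 change carries straight to that chain (now 20 days).
The critical path is still Reviews→Website→Catering→Signage; finish is now 20 days.
Change in finish: 20 − 18 = +2 days.

2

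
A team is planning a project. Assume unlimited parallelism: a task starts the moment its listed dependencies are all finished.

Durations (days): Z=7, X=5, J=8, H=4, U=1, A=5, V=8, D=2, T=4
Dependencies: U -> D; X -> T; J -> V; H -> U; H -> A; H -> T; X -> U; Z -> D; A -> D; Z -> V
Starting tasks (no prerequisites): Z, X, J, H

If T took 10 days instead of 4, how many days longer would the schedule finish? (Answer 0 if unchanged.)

0

Critical path before the change: J→V = 8+8 = 16 giving 16 days.
T has 7 days of float (longest path through it is 9).
No other chain overtakes it, so the finish is 16 days.
Change in finish: 16 − 16 = +0 days.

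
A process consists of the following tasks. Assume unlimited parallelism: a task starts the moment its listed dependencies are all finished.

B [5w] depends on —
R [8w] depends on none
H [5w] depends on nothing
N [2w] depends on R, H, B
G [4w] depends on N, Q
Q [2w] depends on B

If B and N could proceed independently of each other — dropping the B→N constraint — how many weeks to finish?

14

Before: longest chain R→N→G = 8+2+4 = 14, finish 14.
Dropping B→N doesn't change N's earliest start (8); another predecessor still binds.
The longest chain is now R→N→G = 8+2+4 = 14, so the schedule takes 14 weeks.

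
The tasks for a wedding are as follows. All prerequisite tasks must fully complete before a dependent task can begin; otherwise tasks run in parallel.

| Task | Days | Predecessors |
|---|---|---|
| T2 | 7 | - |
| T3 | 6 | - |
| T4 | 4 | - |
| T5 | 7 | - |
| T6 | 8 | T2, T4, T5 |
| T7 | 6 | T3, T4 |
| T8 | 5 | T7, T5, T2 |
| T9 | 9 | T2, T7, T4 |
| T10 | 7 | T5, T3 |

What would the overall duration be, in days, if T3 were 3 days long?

As given, the longest chain is T3→T7→T9 = 6+6+9 = 21, so the finish is 21 days.
Since T3 is critical, the -3 change carries straight to that chain (now 18 days).
New critical path: T4→T7→T9 = 4+6+9 = 19 ⇒ 19 days.

19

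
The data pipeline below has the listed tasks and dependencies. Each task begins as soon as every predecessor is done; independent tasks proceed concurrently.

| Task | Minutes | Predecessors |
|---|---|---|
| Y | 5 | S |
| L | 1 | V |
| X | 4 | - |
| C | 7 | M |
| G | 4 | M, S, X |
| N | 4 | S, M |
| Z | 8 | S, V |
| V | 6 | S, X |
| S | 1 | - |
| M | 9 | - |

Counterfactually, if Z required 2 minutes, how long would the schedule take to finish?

The binding path is X→V→Z = 4+6+8 = 18; finish at 18 minutes.
Z lies on that path, so at 2 minutes the path becomes 12 minutes.
The binding chain switches to M→C = 9+7 = 16; finish 16 minutes.

16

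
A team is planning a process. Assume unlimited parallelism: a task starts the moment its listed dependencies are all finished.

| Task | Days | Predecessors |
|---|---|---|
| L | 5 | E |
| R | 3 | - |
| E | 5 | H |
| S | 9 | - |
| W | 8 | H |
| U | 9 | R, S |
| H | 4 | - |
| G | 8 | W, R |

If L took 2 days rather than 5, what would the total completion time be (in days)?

20

Actual critical path: H→W→G = 4+8+8 = 20 ⇒ 20 days.
L is off the critical path — its longest chain is 14 days, giving 6 of slack.
That remains the longest chain; total 20 days.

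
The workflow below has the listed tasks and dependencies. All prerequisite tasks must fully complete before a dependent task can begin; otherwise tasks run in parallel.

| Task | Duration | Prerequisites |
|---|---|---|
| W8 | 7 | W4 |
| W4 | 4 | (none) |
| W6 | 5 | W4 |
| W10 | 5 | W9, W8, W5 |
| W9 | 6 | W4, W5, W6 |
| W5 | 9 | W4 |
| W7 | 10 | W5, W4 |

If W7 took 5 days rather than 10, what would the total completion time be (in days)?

The binding path is W4→W5→W9→W10 = 4+9+6+5 = 24; finish at 24 days.
The longest path through W7 is only 23 days, so W7 has float 1.
No other chain overtakes it, so the finish is 24 days.

24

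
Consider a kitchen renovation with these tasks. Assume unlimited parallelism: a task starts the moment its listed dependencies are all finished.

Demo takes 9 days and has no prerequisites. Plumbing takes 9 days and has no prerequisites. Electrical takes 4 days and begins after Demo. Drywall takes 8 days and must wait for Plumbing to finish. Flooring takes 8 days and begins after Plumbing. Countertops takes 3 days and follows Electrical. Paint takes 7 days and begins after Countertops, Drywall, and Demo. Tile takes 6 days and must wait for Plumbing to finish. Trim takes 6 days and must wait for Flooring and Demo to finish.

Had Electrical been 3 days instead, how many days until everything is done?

24

Critical path before the change: Plumbing→Drywall→Paint = 9+8+7 = 24 giving 24 days.
The longest path through Electrical is only 23 days, so Electrical has float 1.
No other chain overtakes it, so the finish is 24 days.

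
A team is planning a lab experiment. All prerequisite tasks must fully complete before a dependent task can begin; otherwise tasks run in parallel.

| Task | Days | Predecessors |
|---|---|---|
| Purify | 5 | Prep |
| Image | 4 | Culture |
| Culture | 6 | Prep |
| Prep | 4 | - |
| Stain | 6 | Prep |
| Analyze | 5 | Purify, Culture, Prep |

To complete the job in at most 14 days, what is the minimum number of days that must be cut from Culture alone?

1

Current finish: 15 days; target: 14.
Culture is on every critical path, so each day cut from Culture cuts the finish by one (this holds down to a finish of 14).
Need 15 − 14 = 1 day off Culture → Culture becomes 5 days, finish becomes 14.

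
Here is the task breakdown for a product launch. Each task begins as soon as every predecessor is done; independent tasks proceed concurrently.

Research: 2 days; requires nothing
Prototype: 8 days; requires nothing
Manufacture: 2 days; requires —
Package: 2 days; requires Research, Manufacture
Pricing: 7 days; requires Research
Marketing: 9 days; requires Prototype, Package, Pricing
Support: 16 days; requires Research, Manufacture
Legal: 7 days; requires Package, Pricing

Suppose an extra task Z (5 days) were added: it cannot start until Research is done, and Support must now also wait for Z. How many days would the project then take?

23

Originally the project takes 18 days.
With Z inserted, Support now waits for max(Research, Manufacture, Z).
New critical path: Research→Z→Support = 2+5+16 = 23 ⇒ 23 days.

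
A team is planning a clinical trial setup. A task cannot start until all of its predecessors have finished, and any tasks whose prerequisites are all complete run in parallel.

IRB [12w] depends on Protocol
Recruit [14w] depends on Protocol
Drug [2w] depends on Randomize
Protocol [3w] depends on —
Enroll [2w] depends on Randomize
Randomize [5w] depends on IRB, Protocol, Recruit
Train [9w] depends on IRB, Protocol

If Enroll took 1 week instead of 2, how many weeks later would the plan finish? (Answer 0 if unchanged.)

The binding path is Protocol→Recruit→Randomize→Enroll = 3+14+5+2 = 24; finish at 24 weeks.
Enroll is on the critical path; changing it to 1 makes that path 23 weeks.
New critical path: Protocol→IRB→Train = 3+12+9 = 24 ⇒ 24 weeks.
Change in finish: 24 − 24 = +0 weeks.

0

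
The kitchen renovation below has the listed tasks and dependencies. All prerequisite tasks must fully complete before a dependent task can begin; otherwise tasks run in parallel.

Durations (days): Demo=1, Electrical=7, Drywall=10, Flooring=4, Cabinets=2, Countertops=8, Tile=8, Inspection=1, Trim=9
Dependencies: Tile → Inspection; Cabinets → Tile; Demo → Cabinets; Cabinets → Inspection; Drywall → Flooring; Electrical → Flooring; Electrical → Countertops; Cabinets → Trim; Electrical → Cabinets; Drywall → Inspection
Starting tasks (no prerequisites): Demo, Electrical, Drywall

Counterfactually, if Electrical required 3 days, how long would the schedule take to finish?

As given, the longest chain is Electrical→Cabinets→Tile→Inspection = 7+2+8+1 = 18, so the finish is 18 days.
Since Electrical is critical, the -4 change carries straight to that chain (now 14 days).
No other chain overtakes it, so the finish is 14 days.

14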